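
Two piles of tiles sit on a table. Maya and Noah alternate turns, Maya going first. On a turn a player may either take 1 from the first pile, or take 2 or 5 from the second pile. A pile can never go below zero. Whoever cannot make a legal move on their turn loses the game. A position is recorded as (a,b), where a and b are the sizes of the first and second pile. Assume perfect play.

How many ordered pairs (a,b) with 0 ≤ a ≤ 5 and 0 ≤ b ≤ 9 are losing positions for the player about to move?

27

Build the W/L table. Terminal = L. A non-terminal position is W if it has a move to some L; otherwise it is L.
Every move lowers a or b (never raises either), so fill the grid row by row in increasing a, and left to right within a row: each cell's successors are then already labelled.
      b=0  b=1  b=2  b=3  b=4  b=5  b=6  b=7  b=8  b=9
a=0:    L    L    W    W    L    W    W    L    L    W
a=1:    W    W    L    L    W    W    L    W    W    L
a=2:    L    L    W    W    L    W    W    L    L    W
a=3:    W    W    L    L    W    W    L    W    W    L
a=4:    L    L    W    W    L    W    W    L    L    W
a=5:    W    W    L    L    W    W    L    W    W    L
Cells with no legal move (terminal, hence L): (0,0), (0,1).
The remaining L cells, each justified by listing all of its moves:
(0,4): L (sole option (0,2)(W) is W)
(0,7): L (options (0,5)(W), (0,2)(W) are all W)
(0,8): L (options (0,6)(W), (0,3)(W) are all W)
(1,2): L (options (0,2)(W), (1,0)(W) are all W)
(1,3): L (options (0,3)(W), (1,1)(W) are all W)
(1,6): L (options (0,6)(W), (1,4)(W), (1,1)(W) are all W)
(1,9): L (options (0,9)(W), (1,7)(W), (1,4)(W) are all W)
(2,0): L (sole option (1,0)(W) is W)
(2,1): L (sole option (1,1)(W) is W)
(2,4): L (options (1,4)(W), (2,2)(W) are all W)
(2,7): L (options (1,7)(W), (2,5)(W), (2,2)(W) are all W)
(2,8): L (options (1,8)(W), (2,6)(W), (2,3)(W) are all W)
(3,2): L (options (2,2)(W), (3,0)(W) are all W)
(3,3): L (options (2,3)(W), (3,1)(W) are all W)
(3,6): L (options (2,6)(W), (3,4)(W), (3,1)(W) are all W)
(3,9): L (options (2,9)(W), (3,7)(W), (3,4)(W) are all W)
(4,0): L (sole option (3,0)(W) is W)
(4,1): L (sole option (3,1)(W) is W)
(4,4): L (options (3,4)(W), (4,2)(W) are all W)
(4,7): L (options (3,7)(W), (4,5)(W), (4,2)(W) are all W)
(4,8): L (options (3,8)(W), (4,6)(W), (4,3)(W) are all W)
(5,2): L (options (4,2)(W), (5,0)(W) are all W)
(5,3): L (options (4,3)(W), (5,1)(W) are all W)
(5,6): L (options (4,6)(W), (5,4)(W), (5,1)(W) are all W)
(5,9): L (options (4,9)(W), (5,7)(W), (5,4)(W) are all W)
Every other cell has at least one move into one of the L cells above, so it is W.
L cells per row: a=0: 5, a=1: 4, a=2: 5, a=3: 4, a=4: 5, a=5: 4; total 27.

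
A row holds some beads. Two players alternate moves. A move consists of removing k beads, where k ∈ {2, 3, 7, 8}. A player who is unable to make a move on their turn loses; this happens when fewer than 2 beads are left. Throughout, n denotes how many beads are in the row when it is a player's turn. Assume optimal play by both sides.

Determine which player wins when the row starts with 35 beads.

Classify positions by backward induction: terminal positions (no move available) are L. From any other position, the mover wins iff some move reaches an L.
n=0: no move → L
n=1: no move → L
n=2: W (go to 0, an L position)
n=3: W (go to 1, an L position)
n=4: W (go to 1, an L position)
n=5: L (options 3(W), 2(W) are all W)
n=6: L (options 4(W), 3(W) are all W)
n=7: W (go to 5, an L position)
n=8: W (go to 6, an L position)
n=9: W (go to 6, an L position)
n=10: L (options 8(W), 7(W), 3(W), 2(W) are all W)
n=11: L (options 9(W), 8(W), 4(W), 3(W) are all W)
n=12: W (go to 10, an L position)
n=13: W (go to 11, an L position)
n=14: W (go to 11, an L position)
n=15: L (options 13(W), 12(W), 8(W), 7(W) are all W)
n=16: L (options 14(W), 13(W), 9(W), 8(W) are all W)
n=17: W (go to 15, an L position)
n=18: W (go to 16, an L position)
n=19: W (go to 16, an L position)
n=20: L (options 18(W), 17(W), 13(W), 12(W) are all W)
n=21: L (options 19(W), 18(W), 14(W), 13(W) are all W)
n=22: W (go to 20, an L position)
n=23: W (go to 21, an L position)
n=24: W (go to 21, an L position)
n=25: L (options 23(W), 22(W), 18(W), 17(W) are all W)
n=26: L (options 24(W), 23(W), 19(W), 18(W) are all W)
n=27: W (go to 25, an L position)
n=28: W (go to 26, an L position)
n=29: W (go to 26, an L position)
n=30: L (options 28(W), 27(W), 23(W), 22(W) are all W)
n=31: L (options 29(W), 28(W), 24(W), 23(W) are all W)
n=32: W (go to 30, an L position)
n=33: W (go to 31, an L position)
n=34: W (go to 31, an L position)
n=35: L (options 33(W), 32(W), 28(W), 27(W) are all W)
The starting position 35 is L: whatever the player to move does, the opponent receives a W position.

The second player wins.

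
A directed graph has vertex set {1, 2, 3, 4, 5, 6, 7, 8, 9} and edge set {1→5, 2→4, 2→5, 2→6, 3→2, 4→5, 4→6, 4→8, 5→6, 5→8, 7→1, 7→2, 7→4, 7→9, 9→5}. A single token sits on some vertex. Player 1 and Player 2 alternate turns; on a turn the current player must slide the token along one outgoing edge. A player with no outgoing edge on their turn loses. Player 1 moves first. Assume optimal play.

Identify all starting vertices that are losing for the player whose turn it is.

Label each position W (a win for the player to move) or L (a loss). A position with no legal move is L; any other position is W exactly when some move reaches an L, and L when every move reaches a W.
Every edge goes from a vertex to one that appears earlier in the order 6, 8, 5, 9, 4, 2, 1, 3, 7, so processing vertices in that order labels each vertex after all of its successors.
6: no outgoing edge → L
8: no outgoing edge → L
5: →8(L), so W
9: →5(W) only, which is W, so L
4: →8(L), so W
2: →6(L), so W
1: →5(W) only, which is W, so L
3: →2(W) only, which is W, so L
7: →1(L), so W
Reading off the rows marked L gives the requested list; there are 5 such vertices.

1, 3, 6, 8, 9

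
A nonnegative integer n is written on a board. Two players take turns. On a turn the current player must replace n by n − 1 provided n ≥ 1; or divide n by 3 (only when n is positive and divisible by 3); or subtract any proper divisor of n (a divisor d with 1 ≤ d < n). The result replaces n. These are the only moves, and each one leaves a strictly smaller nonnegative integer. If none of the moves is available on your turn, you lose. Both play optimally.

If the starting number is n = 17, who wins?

Use the standard recursion: the mover loses at a terminal position; elsewhere, the mover wins exactly when some move hands the opponent an L position.
n=0: no move → L
n=1: →0(L), so W
n=2: →1(W) only, which is W, so L
n=3: →2(L), so W
n=4: →2(L), so W
n=5: →4(W) only, which is W, so L
n=6: →2(L), so W
n=7: →6(W) only, which is W, so L
n=8: →7(L), so W
n=9: →3(W), 6(W), 8(W) — all W, so L
n=10: →5(L), so W
n=11: →10(W) only, which is W, so L
n=12: →9(L), so W
n=13: →12(W) only, which is W, so L
n=14: →7(L), so W
n=15: →5(L), so W
n=16: →8(W), 12(W), 14(W), 15(W) — all W, so L
n=17: →16(L), so W
From 17 the player to move can move to 16, reaching an L position.

The first player wins.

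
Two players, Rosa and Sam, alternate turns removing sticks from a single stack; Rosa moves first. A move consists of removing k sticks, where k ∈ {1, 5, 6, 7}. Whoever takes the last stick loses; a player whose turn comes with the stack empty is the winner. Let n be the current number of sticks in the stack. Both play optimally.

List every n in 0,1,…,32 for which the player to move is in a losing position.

Positions with no move are W. A position that does have a move is losing for the player to move precisely when every available move leads to a winning position for the opponent. Fill in the labels:
n=0: no move; the opponent has just taken the last stick and therefore loses → W
n=1: L (sole option 0(W) is W)
n=2: W (go to 1, an L position)
n=3: L (sole option 2(W) is W)
n=4: W (go to 3, an L position)
n=5: L (options 4(W), 0(W) are all W)
n=6: W (go to 5, an L position)
n=7: W (go to 1, an L position)
n=8: W (go to 3, an L position)
n=9: W (go to 3, an L position)
n=10: W (go to 5, an L position)
n=11: W (go to 5, an L position)
n=12: W (go to 5, an L position)
n=13: L (options 12(W), 8(W), 7(W), 6(W) are all W)
n=14: W (go to 13, an L position)
n=15: L (options 14(W), 10(W), 9(W), 8(W) are all W)
n=16: W (go to 15, an L position)
n=17: L (options 16(W), 12(W), 11(W), 10(W) are all W)
n=18: W (go to 17, an L position)
n=19: W (go to 13, an L position)
n=20: W (go to 15, an L position)
n=21: W (go to 15, an L position)
n=22: W (go to 17, an L position)
n=23: W (go to 17, an L position)
n=24: W (go to 17, an L position)
n=25: L (options 24(W), 20(W), 19(W), 18(W) are all W)
n=26: W (go to 25, an L position)
n=27: L (options 26(W), 22(W), 21(W), 20(W) are all W)
n=28: W (go to 27, an L position)
n=29: L (options 28(W), 24(W), 23(W), 22(W) are all W)
n=30: W (go to 29, an L position)
n=31: W (go to 25, an L position)
n=32: W (go to 27, an L position)
The losing starting values of n are exactly the entries labelled L in this table (9 of them).

1, 3, 5, 13, 15, 17, 25, 27, 29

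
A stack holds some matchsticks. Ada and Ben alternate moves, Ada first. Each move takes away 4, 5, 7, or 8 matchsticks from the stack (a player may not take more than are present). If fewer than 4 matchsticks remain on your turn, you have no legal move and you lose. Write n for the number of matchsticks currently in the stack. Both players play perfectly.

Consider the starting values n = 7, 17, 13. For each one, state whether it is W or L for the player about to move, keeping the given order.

7: W, 17: W, 13: L

Use the standard recursion: the mover loses at a terminal position; elsewhere, the mover wins exactly when some move hands the opponent an L position.
n=0: no move → L
n=1: no move → L
n=2: no move → L
n=3: no move → L
n=4: can move to 0, which is L ⇒ W
n=5: can move to 1, which is L ⇒ W
n=6: can move to 2, which is L ⇒ W
n=7: can move to 3, which is L ⇒ W
n=8: can move to 3, which is L ⇒ W
n=9: can move to 2, which is L ⇒ W
n=10: can move to 3, which is L ⇒ W
n=11: can move to 3, which is L ⇒ W
n=12: moves to 8(W), 7(W), 5(W), 4(W); every one is W ⇒ L
n=13: moves to 9(W), 8(W), 6(W), 5(W); every one is W ⇒ L
n=14: moves to 10(W), 9(W), 7(W), 6(W); every one is W ⇒ L
n=15: moves to 11(W), 10(W), 8(W), 7(W); every one is W ⇒ L
n=16: can move to 12, which is L ⇒ W
n=17: can move to 13, which is L ⇒ W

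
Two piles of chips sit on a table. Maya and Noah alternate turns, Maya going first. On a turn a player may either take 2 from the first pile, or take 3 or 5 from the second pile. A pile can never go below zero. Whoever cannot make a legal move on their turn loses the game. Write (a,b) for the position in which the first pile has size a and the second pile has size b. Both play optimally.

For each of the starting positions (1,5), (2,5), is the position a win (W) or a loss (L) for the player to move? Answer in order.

Use the standard recursion: the mover loses at a terminal position; elsewhere, the mover wins exactly when some move hands the opponent an L position.
No move ever increases a pile, so every position that can arise here has a ≤ 2 and b ≤ 5; it is enough to label the cells with 0 ≤ a ≤ 2 and 0 ≤ b ≤ 5.
Every move lowers a or b (never raises either), so fill the grid row by row in increasing a, and left to right within a row: each cell's successors are then already labelled.
      b=0  b=1  b=2  b=3  b=4  b=5
a=0:    L    L    L    W    W    W
a=1:    L    L    L    W    W    W
a=2:    W    W    W    L    L    L
Cells with no legal move (terminal, hence L): (0,0), (0,1), (0,2), (1,0), (1,1), (1,2).
The remaining L cells, each justified by listing all of its moves:
(2,3): L (options (0,3)(W), (2,0)(W) are all W)
(2,4): L (options (0,4)(W), (2,1)(W) are all W)
(2,5): L (options (0,5)(W), (2,2)(W), (2,0)(W) are all W)
Every other cell has at least one move into one of the L cells above, so it is W.
(1,5): the move to (1,2) reaches an L cell, so W
(2,5): one of the L cells justified above, so L

(1,5): W, (2,5): L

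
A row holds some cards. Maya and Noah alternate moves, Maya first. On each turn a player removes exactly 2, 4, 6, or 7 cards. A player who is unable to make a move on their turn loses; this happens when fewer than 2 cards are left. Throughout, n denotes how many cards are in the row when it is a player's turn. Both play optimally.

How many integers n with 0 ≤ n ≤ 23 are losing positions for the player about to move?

Use the standard recursion: the mover loses at a terminal position; elsewhere, the mover wins exactly when some move hands the opponent an L position.
n=0: no move → L
n=1: no move → L
n=2: →0(L), so W
n=3: →1(L), so W
n=4: →0(L), so W
n=5: →1(L), so W
n=6: →0(L), so W
n=7: →1(L), so W
n=8: →1(L), so W
n=9: →7(W), 5(W), 3(W), 2(W) — all W, so L
n=10: →8(W), 6(W), 4(W), 3(W) — all W, so L
n=11: →9(L), so W
n=12: →10(L), so W
n=13: →9(L), so W
n=14: →10(L), so W
n=15: →9(L), so W
n=16: →10(L), so W
n=17: →10(L), so W
n=18: →16(W), 14(W), 12(W), 11(W) — all W, so L
n=19: →17(W), 15(W), 13(W), 12(W) — all W, so L
n=20: →18(L), so W
n=21: →19(L), so W
n=22: →18(L), so W
n=23: →19(L), so W
L entries with 0 ≤ n ≤ 23: n = 0, 1, 9, 10, 18, 19; that makes 6.

6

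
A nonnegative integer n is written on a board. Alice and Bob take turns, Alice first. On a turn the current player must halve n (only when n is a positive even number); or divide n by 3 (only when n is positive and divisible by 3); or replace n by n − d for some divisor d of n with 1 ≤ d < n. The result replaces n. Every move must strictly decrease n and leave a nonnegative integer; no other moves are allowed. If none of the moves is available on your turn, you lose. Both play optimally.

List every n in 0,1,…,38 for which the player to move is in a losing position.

Work bottom-up. With no move the player to move loses. Otherwise the position is W if at least one move leads to an L position for the opponent, and L if every move leads to a W.
n=0: no move → L
n=1: no move → L
n=2: W (go to 1, an L position)
n=3: W (go to 1, an L position)
n=4: L (options 2(W), 3(W) are all W)
n=5: W (go to 4, an L position)
n=6: W (go to 4, an L position)
n=7: L (sole option 6(W) is W)
n=8: W (go to 4, an L position)
n=9: L (options 3(W), 6(W), 8(W) are all W)
n=10: W (go to 9, an L position)
n=11: L (sole option 10(W) is W)
n=12: W (go to 4, an L position)
n=13: L (sole option 12(W) is W)
n=14: W (go to 7, an L position)
n=15: L (options 5(W), 10(W), 12(W), 14(W) are all W)
n=16: W (go to 15, an L position)
n=17: L (sole option 16(W) is W)
n=18: W (go to 9, an L position)
n=19: L (sole option 18(W) is W)
n=20: W (go to 15, an L position)
n=21: W (go to 7, an L position)
n=22: W (go to 11, an L position)
n=23: L (sole option 22(W) is W)
n=24: W (go to 23, an L position)
n=25: L (options 20(W), 24(W) are all W)
n=26: W (go to 13, an L position)
n=27: W (go to 9, an L position)
n=28: L (options 14(W), 21(W), 24(W), 26(W), 27(W) are all W)
n=29: W (go to 28, an L position)
n=30: W (go to 15, an L position)
n=31: L (sole option 30(W) is W)
n=32: W (go to 28, an L position)
n=33: W (go to 11, an L position)
n=34: W (go to 17, an L position)
n=35: W (go to 28, an L position)
n=36: L (options 12(W), 18(W), 24(W), 27(W), 30(W), 32(W), 33(W), 34(W), 35(W) are all W)
n=37: W (go to 36, an L position)
n=38: W (go to 19, an L position)
The losing starting values of n are exactly the entries labelled L in this table (15 of them).

0, 1, 4, 7, 9, 11, 13, 15, 17, 19, 23, 25, 28, 31, 36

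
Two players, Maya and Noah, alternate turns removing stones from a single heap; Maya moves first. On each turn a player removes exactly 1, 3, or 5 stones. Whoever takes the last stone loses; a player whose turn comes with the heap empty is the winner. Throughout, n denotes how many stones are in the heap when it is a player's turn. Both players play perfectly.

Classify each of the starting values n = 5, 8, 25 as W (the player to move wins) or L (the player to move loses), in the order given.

Build the W/L table. Terminal = W. A non-terminal position is W if it has a move to some L; otherwise it is L.
n=0: no move; the opponent has just taken the last stone and therefore loses → W
n=1: only reaches 0(W), which is W → L
n=2: reaches L-position 1 → W
n=3: only reaches 2(W), 0(W), all W → L
n=4: reaches L-position 3 → W
n=5: only reaches 4(W), 2(W), 0(W), all W → L
n=6: reaches L-position 5 → W
n=7: only reaches 6(W), 4(W), 2(W), all W → L
n=8: reaches L-position 7 → W
n=9: only reaches 8(W), 6(W), 4(W), all W → L
n=10: reaches L-position 9 → W
n=11: only reaches 10(W), 8(W), 6(W), all W → L
n=12: reaches L-position 11 → W
n=13: only reaches 12(W), 10(W), 8(W), all W → L
n=14: reaches L-position 13 → W
n=15: only reaches 14(W), 12(W), 10(W), all W → L
n=16: reaches L-position 15 → W
n=17: only reaches 16(W), 14(W), 12(W), all W → L
n=18: reaches L-position 17 → W
n=19: only reaches 18(W), 16(W), 14(W), all W → L
n=20: reaches L-position 19 → W
n=21: only reaches 20(W), 18(W), 16(W), all W → L
n=22: reaches L-position 21 → W
n=23: only reaches 22(W), 20(W), 18(W), all W → L
n=24: reaches L-position 23 → W
n=25: only reaches 24(W), 22(W), 20(W), all W → L

5: L, 8: W, 25: L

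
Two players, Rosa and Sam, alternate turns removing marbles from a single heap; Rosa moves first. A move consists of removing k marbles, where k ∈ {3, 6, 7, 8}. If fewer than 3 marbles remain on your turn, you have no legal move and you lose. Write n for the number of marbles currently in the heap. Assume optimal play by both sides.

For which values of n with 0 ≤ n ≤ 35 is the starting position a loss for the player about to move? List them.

Label each position W (a win for the player to move) or L (a loss). A position with no legal move is L; any other position is W exactly when some move reaches an L, and L when every move reaches a W.
n=0: no move → L
n=1: no move → L
n=2: no move → L
n=3: can move to 0, which is L ⇒ W
n=4: can move to 1, which is L ⇒ W
n=5: can move to 2, which is L ⇒ W
n=6: can move to 0, which is L ⇒ W
n=7: can move to 1, which is L ⇒ W
n=8: can move to 2, which is L ⇒ W
n=9: can move to 2, which is L ⇒ W
n=10: can move to 2, which is L ⇒ W
n=11: moves to 8(W), 5(W), 4(W), 3(W); every one is W ⇒ L
n=12: moves to 9(W), 6(W), 5(W), 4(W); every one is W ⇒ L
n=13: moves to 10(W), 7(W), 6(W), 5(W); every one is W ⇒ L
n=14: can move to 11, which is L ⇒ W
n=15: can move to 12, which is L ⇒ W
n=16: can move to 13, which is L ⇒ W
n=17: can move to 11, which is L ⇒ W
n=18: can move to 12, which is L ⇒ W
n=19: can move to 13, which is L ⇒ W
n=20: can move to 13, which is L ⇒ W
n=21: can move to 13, which is L ⇒ W
n=22: moves to 19(W), 16(W), 15(W), 14(W); every one is W ⇒ L
n=23: moves to 20(W), 17(W), 16(W), 15(W); every one is W ⇒ L
n=24: moves to 21(W), 18(W), 17(W), 16(W); every one is W ⇒ L
n=25: can move to 22, which is L ⇒ W
n=26: can move to 23, which is L ⇒ W
n=27: can move to 24, which is L ⇒ W
n=28: can move to 22, which is L ⇒ W
n=29: can move to 23, which is L ⇒ W
n=30: can move to 24, which is L ⇒ W
n=31: can move to 24, which is L ⇒ W
n=32: can move to 24, which is L ⇒ W
n=33: moves to 30(W), 27(W), 26(W), 25(W); every one is W ⇒ L
n=34: moves to 31(W), 28(W), 27(W), 26(W); every one is W ⇒ L
n=35: moves to 32(W), 29(W), 28(W), 27(W); every one is W ⇒ L
The losing starting values of n are exactly the entries labelled L in this table (12 of them).

0, 1, 2, 11, 12, 13, 22, 23, 24, 33, 34, 35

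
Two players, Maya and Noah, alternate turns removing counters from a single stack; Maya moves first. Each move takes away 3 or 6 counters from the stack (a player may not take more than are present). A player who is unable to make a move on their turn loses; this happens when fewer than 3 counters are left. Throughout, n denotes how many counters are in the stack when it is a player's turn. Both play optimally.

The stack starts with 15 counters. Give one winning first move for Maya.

Remove 6, leaving 9.

Work bottom-up. With no move the player to move loses. Otherwise the position is W if at least one move leads to an L position for the opponent, and L if every move leads to a W.
n=0: no move → L
n=1: no move → L
n=2: no move → L
n=3: W (go to 0, an L position)
n=4: W (go to 1, an L position)
n=5: W (go to 2, an L position)
n=6: W (go to 0, an L position)
n=7: W (go to 1, an L position)
n=8: W (go to 2, an L position)
n=9: L (options 6(W), 3(W) are all W)
n=10: L (options 7(W), 4(W) are all W)
n=11: L (options 8(W), 5(W) are all W)
n=12: W (go to 9, an L position)
n=13: W (go to 10, an L position)
n=14: W (go to 11, an L position)
n=15: W (go to 9, an L position)
From 15, the L positions reachable in one move are: 9.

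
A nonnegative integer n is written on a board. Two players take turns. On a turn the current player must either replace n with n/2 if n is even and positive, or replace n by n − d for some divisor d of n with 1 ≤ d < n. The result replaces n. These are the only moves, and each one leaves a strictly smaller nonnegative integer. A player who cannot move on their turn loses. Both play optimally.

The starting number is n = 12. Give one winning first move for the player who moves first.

Classify positions by backward induction: terminal positions (no move available) are L. From any other position, the mover wins iff some move reaches an L.
n=0: no move → L
n=1: no move → L
n=2: can move to 1, which is L ⇒ W
n=3: the only move is to 2(W), a W ⇒ L
n=4: can move to 3, which is L ⇒ W
n=5: the only move is to 4(W), a W ⇒ L
n=6: can move to 3, which is L ⇒ W
n=7: the only move is to 6(W), a W ⇒ L
n=8: can move to 7, which is L ⇒ W
n=9: moves to 6(W), 8(W); every one is W ⇒ L
n=10: can move to 5, which is L ⇒ W
n=11: the only move is to 10(W), a W ⇒ L
n=12: can move to 9, which is L ⇒ W
From 12, the L positions reachable in one move are: 9, 11. Any move reaching one of these is winning.

Move to 9.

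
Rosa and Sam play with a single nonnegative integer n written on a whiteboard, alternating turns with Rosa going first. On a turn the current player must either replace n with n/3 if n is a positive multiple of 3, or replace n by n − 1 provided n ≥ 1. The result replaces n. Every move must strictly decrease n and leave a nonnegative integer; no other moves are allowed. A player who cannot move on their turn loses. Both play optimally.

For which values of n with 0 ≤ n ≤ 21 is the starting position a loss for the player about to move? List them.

Work bottom-up. With no move the player to move loses. Otherwise the position is W if at least one move leads to an L position for the opponent, and L if every move leads to a W.
n=0: no move → L
n=1: W (go to 0, an L position)
n=2: L (sole option 1(W) is W)
n=3: W (go to 2, an L position)
n=4: L (sole option 3(W) is W)
n=5: W (go to 4, an L position)
n=6: W (go to 2, an L position)
n=7: L (sole option 6(W) is W)
n=8: W (go to 7, an L position)
n=9: L (options 3(W), 8(W) are all W)
n=10: W (go to 9, an L position)
n=11: L (sole option 10(W) is W)
n=12: W (go to 4, an L position)
n=13: L (sole option 12(W) is W)
n=14: W (go to 13, an L position)
n=15: L (options 5(W), 14(W) are all W)
n=16: W (go to 15, an L position)
n=17: L (sole option 16(W) is W)
n=18: W (go to 17, an L position)
n=19: L (sole option 18(W) is W)
n=20: W (go to 19, an L position)
n=21: W (go to 7, an L position)
The losing starting values of n are exactly the entries labelled L in this table (10 of them).

0, 2, 4, 7, 9, 11, 13, 15, 17, 19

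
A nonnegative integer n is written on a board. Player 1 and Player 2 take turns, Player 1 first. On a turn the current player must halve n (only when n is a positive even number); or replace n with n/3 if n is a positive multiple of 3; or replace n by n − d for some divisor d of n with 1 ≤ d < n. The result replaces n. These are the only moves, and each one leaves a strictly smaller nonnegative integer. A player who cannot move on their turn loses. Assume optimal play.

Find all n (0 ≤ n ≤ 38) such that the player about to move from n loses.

0, 1, 4, 7, 9, 11, 13, 15, 17, 19, 23, 25, 28, 31, 36

Label each position W (a win for the player to move) or L (a loss). A position with no legal move is L; any other position is W exactly when some move reaches an L, and L when every move reaches a W.
n=0: no move → L
n=1: no move → L
n=2: can move to 1, which is L ⇒ W
n=3: can move to 1, which is L ⇒ W
n=4: moves to 2(W), 3(W); every one is W ⇒ L
n=5: can move to 4, which is L ⇒ W
n=6: can move to 4, which is L ⇒ W
n=7: the only move is to 6(W), a W ⇒ L
n=8: can move to 4, which is L ⇒ W
n=9: moves to 3(W), 6(W), 8(W); every one is W ⇒ L
n=10: can move to 9, which is L ⇒ W
n=11: the only move is to 10(W), a W ⇒ L
n=12: can move to 4, which is L ⇒ W
n=13: the only move is to 12(W), a W ⇒ L
n=14: can move to 7, which is L ⇒ W
n=15: moves to 5(W), 10(W), 12(W), 14(W); every one is W ⇒ L
n=16: can move to 15, which is L ⇒ W
n=17: the only move is to 16(W), a W ⇒ L
n=18: can move to 9, which is L ⇒ W
n=19: the only move is to 18(W), a W ⇒ L
n=20: can move to 15, which is L ⇒ W
n=21: can move to 7, which is L ⇒ W
n=22: can move to 11, which is L ⇒ W
n=23: the only move is to 22(W), a W ⇒ L
n=24: can move to 23, which is L ⇒ W
n=25: moves to 20(W), 24(W); every one is W ⇒ L
n=26: can move to 13, which is L ⇒ W
n=27: can move to 9, which is L ⇒ W
n=28: moves to 14(W), 21(W), 24(W), 26(W), 27(W); every one is W ⇒ L
n=29: can move to 28, which is L ⇒ W
n=30: can move to 15, which is L ⇒ W
n=31: the only move is to 30(W), a W ⇒ L
n=32: can move to 28, which is L ⇒ W
n=33: can move to 11, which is L ⇒ W
n=34: can move to 17, which is L ⇒ W
n=35: can move to 28, which is L ⇒ W
n=36: moves to 12(W), 18(W), 24(W), 27(W), 30(W), 32(W), 33(W), 34(W), 35(W); every one is W ⇒ L
n=37: can move to 36, which is L ⇒ W
n=38: can move to 19, which is L ⇒ W
Reading off the rows marked L gives the requested list; there are 15 such values of n.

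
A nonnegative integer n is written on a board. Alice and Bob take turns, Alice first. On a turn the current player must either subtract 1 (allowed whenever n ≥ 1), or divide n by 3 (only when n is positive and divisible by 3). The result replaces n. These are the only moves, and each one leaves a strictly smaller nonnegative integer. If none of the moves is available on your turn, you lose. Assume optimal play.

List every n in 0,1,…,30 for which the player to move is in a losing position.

Label each position W (a win for the player to move) or L (a loss). A position with no legal move is L; any other position is W exactly when some move reaches an L, and L when every move reaches a W.
n=0: no move → L
n=1: →0(L), so W
n=2: →1(W) only, which is W, so L
n=3: →2(L), so W
n=4: →3(W) only, which is W, so L
n=5: →4(L), so W
n=6: →2(L), so W
n=7: →6(W) only, which is W, so L
n=8: →7(L), so W
n=9: →3(W), 8(W) — all W, so L
n=10: →9(L), so W
n=11: →10(W) only, which is W, so L
n=12: →4(L), so W
n=13: →12(W) only, which is W, so L
n=14: →13(L), so W
n=15: →5(W), 14(W) — all W, so L
n=16: →15(L), so W
n=17: →16(W) only, which is W, so L
n=18: →17(L), so W
n=19: →18(W) only, which is W, so L
n=20: →19(L), so W
n=21: →7(L), so W
n=22: →21(W) only, which is W, so L
n=23: →22(L), so W
n=24: →8(W), 23(W) — all W, so L
n=25: →24(L), so W
n=26: →25(W) only, which is W, so L
n=27: →9(L), so W
n=28: →27(W) only, which is W, so L
n=29: →28(L), so W
n=30: →10(W), 29(W) — all W, so L
The losing starting values of n are exactly the entries labelled L in this table (15 of them).

0, 2, 4, 7, 9, 11, 13, 15, 17, 19, 22, 24, 26, 28, 30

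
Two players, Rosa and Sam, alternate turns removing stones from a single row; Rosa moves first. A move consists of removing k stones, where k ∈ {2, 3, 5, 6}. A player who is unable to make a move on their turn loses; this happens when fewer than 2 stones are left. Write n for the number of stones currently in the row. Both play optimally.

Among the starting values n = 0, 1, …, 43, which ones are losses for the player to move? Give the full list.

0, 1, 8, 9, 16, 17, 24, 25, 32, 33, 40, 41

Build the W/L table. Terminal = L. A non-terminal position is W if it has a move to some L; otherwise it is L.
n=0: no move → L
n=1: no move → L
n=2: →0(L), so W
n=3: →1(L), so W
n=4: →1(L), so W
n=5: →0(L), so W
n=6: →1(L), so W
n=7: →1(L), so W
n=8: →6(W), 5(W), 3(W), 2(W) — all W, so L
n=9: →7(W), 6(W), 4(W), 3(W) — all W, so L
n=10: →8(L), so W
n=11: →9(L), so W
n=12: →9(L), so W
n=13: →8(L), so W
n=14: →9(L), so W
n=15: →9(L), so W
n=16: →14(W), 13(W), 11(W), 10(W) — all W, so L
n=17: →15(W), 14(W), 12(W), 11(W) — all W, so L
n=18: →16(L), so W
n=19: →17(L), so W
n=20: →17(L), so W
n=21: →16(L), so W
n=22: →17(L), so W
n=23: →17(L), so W
n=24: →22(W), 21(W), 19(W), 18(W) — all W, so L
n=25: →23(W), 22(W), 20(W), 19(W) — all W, so L
n=26: →24(L), so W
n=27: →25(L), so W
n=28: →25(L), so W
n=29: →24(L), so W
n=30: →25(L), so W
n=31: →25(L), so W
n=32: →30(W), 29(W), 27(W), 26(W) — all W, so L
n=33: →31(W), 30(W), 28(W), 27(W) — all W, so L
n=34: →32(L), so W
n=35: →33(L), so W
n=36: →33(L), so W
n=37: →32(L), so W
n=38: →33(L), so W
n=39: →33(L), so W
n=40: →38(W), 37(W), 35(W), 34(W) — all W, so L
n=41: →39(W), 38(W), 36(W), 35(W) — all W, so L
n=42: →40(L), so W
n=43: →41(L), so W
The losing starting values of n are exactly the entries labelled L in this table (12 of them).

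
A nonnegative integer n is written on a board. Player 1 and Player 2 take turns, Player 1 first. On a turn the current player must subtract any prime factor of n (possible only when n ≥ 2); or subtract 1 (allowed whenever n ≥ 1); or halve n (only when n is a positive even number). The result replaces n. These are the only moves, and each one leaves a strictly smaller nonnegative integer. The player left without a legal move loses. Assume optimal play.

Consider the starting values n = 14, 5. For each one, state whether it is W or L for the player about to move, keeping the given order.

Build the W/L table. Terminal = L. A non-terminal position is W if it has a move to some L; otherwise it is L.
n=0: no move → L
n=1: →0(L), so W
n=2: →0(L), so W
n=3: →0(L), so W
n=4: →2(W), 3(W) — all W, so L
n=5: →0(L), so W
n=6: →4(L), so W
n=7: →0(L), so W
n=8: →4(L), so W
n=9: →6(W), 8(W) — all W, so L
n=10: →9(L), so W
n=11: →0(L), so W
n=12: →9(L), so W
n=13: →0(L), so W
n=14: →7(W), 12(W), 13(W) — all W, so L

14: L, 5: W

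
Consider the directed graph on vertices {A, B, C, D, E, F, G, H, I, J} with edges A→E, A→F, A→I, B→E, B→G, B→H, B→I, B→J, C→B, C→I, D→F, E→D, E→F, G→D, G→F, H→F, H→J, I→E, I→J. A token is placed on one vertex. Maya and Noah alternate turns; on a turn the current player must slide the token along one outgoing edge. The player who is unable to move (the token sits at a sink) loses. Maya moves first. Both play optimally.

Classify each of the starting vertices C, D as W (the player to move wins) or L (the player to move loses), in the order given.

Use the standard recursion: the mover loses at a terminal position; elsewhere, the mover wins exactly when some move hands the opponent an L position.
Every edge goes from a vertex to one that appears earlier in the order J, F, D, E, H, I, A, G, B, C, so processing vertices in that order labels each vertex after all of its successors.
J: no outgoing edge → L
F: no outgoing edge → L
D: →F(L), so W
E: →F(L), so W
H: →F(L), so W
I: →J(L), so W
A: →F(L), so W
G: →F(L), so W
B: →J(L), so W
C: →B(W), I(W) — all W, so L

C: L, D: W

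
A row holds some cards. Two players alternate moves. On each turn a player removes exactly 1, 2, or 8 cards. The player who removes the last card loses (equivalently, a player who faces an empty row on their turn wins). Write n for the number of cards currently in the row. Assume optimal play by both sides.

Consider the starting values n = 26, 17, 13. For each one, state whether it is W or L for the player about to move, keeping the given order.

Work bottom-up. With no move the player to move wins. Otherwise the position is W if at least one move leads to an L position for the opponent, and L if every move leads to a W.
n=0: no move; the opponent has just taken the last card and therefore loses → W
n=1: →0(W) only, which is W, so L
n=2: →1(L), so W
n=3: →1(L), so W
n=4: →3(W), 2(W) — all W, so L
n=5: →4(L), so W
n=6: →4(L), so W
n=7: →6(W), 5(W) — all W, so L
n=8: →7(L), so W
n=9: →7(L), so W
n=10: →9(W), 8(W), 2(W) — all W, so L
n=11: →10(L), so W
n=12: →10(L), so W
n=13: →12(W), 11(W), 5(W) — all W, so L
n=14: →13(L), so W
n=15: →13(L), so W
n=16: →15(W), 14(W), 8(W) — all W, so L
n=17: →16(L), so W
n=18: →16(L), so W
n=19: →18(W), 17(W), 11(W) — all W, so L
n=20: →19(L), so W
n=21: →19(L), so W
n=22: →21(W), 20(W), 14(W) — all W, so L
n=23: →22(L), so W
n=24: →22(L), so W
n=25: →24(W), 23(W), 17(W) — all W, so L
n=26: →25(L), so W

26: W, 17: W, 13: L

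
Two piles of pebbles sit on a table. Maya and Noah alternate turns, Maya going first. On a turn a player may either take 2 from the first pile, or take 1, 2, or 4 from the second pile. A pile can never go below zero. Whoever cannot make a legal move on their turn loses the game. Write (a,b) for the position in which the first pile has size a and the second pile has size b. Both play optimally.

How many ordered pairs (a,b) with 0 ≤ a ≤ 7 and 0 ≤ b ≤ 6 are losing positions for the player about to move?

20

Label each position W (a win for the player to move) or L (a loss). A position with no legal move is L; any other position is W exactly when some move reaches an L, and L when every move reaches a W.
Every move lowers a or b (never raises either), so fill the grid row by row in increasing a, and left to right within a row: each cell's successors are then already labelled.
      b=0  b=1  b=2  b=3  b=4  b=5  b=6
a=0:    L    W    W    L    W    W    L
a=1:    L    W    W    L    W    W    L
a=2:    W    L    W    W    L    W    W
a=3:    W    L    W    W    L    W    W
a=4:    L    W    W    L    W    W    L
a=5:    L    W    W    L    W    W    L
a=6:    W    L    W    W    L    W    W
a=7:    W    L    W    W    L    W    W
Cells with no legal move (terminal, hence L): (0,0), (1,0).
The remaining L cells, each justified by listing all of its moves:
(0,3): only reaches (0,2)(W), (0,1)(W), all W → L
(0,6): only reaches (0,5)(W), (0,4)(W), (0,2)(W), all W → L
(1,3): only reaches (1,2)(W), (1,1)(W), all W → L
(1,6): only reaches (1,5)(W), (1,4)(W), (1,2)(W), all W → L
(2,1): only reaches (0,1)(W), (2,0)(W), all W → L
(2,4): only reaches (0,4)(W), (2,3)(W), (2,2)(W), (2,0)(W), all W → L
(3,1): only reaches (1,1)(W), (3,0)(W), all W → L
(3,4): only reaches (1,4)(W), (3,3)(W), (3,2)(W), (3,0)(W), all W → L
(4,0): only reaches (2,0)(W), which is W → L
(4,3): only reaches (2,3)(W), (4,2)(W), (4,1)(W), all W → L
(4,6): only reaches (2,6)(W), (4,5)(W), (4,4)(W), (4,2)(W), all W → L
(5,0): only reaches (3,0)(W), which is W → L
(5,3): only reaches (3,3)(W), (5,2)(W), (5,1)(W), all W → L
(5,6): only reaches (3,6)(W), (5,5)(W), (5,4)(W), (5,2)(W), all W → L
(6,1): only reaches (4,1)(W), (6,0)(W), all W → L
(6,4): only reaches (4,4)(W), (6,3)(W), (6,2)(W), (6,0)(W), all W → L
(7,1): only reaches (5,1)(W), (7,0)(W), all W → L
(7,4): only reaches (5,4)(W), (7,3)(W), (7,2)(W), (7,0)(W), all W → L
Every other cell has at least one move into one of the L cells above, so it is W.
L cells per row: a=0: 3, a=1: 3, a=2: 2, a=3: 2, a=4: 3, a=5: 3, a=6: 2, a=7: 2; total 20.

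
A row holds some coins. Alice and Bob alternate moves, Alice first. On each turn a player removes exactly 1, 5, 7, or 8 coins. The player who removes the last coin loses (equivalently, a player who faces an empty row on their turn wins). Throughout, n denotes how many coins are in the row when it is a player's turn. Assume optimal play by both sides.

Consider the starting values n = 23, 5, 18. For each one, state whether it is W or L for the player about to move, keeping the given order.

Work bottom-up. With no move the player to move wins. Otherwise the position is W if at least one move leads to an L position for the opponent, and L if every move leads to a W.
n=0: no move; the opponent has just taken the last coin and therefore loses → W
n=1: only reaches 0(W), which is W → L
n=2: reaches L-position 1 → W
n=3: only reaches 2(W), which is W → L
n=4: reaches L-position 3 → W
n=5: only reaches 4(W), 0(W), all W → L
n=6: reaches L-position 5 → W
n=7: only reaches 6(W), 2(W), 0(W), all W → L
n=8: reaches L-position 7 → W
n=9: reaches L-position 1 → W
n=10: reaches L-position 5 → W
n=11: reaches L-position 3 → W
n=12: reaches L-position 7 → W
n=13: reaches L-position 5 → W
n=14: reaches L-position 7 → W
n=15: reaches L-position 7 → W
n=16: only reaches 15(W), 11(W), 9(W), 8(W), all W → L
n=17: reaches L-position 16 → W
n=18: only reaches 17(W), 13(W), 11(W), 10(W), all W → L
n=19: reaches L-position 18 → W
n=20: only reaches 19(W), 15(W), 13(W), 12(W), all W → L
n=21: reaches L-position 20 → W
n=22: only reaches 21(W), 17(W), 15(W), 14(W), all W → L
n=23: reaches L-position 22 → W

23: W, 5: L, 18: L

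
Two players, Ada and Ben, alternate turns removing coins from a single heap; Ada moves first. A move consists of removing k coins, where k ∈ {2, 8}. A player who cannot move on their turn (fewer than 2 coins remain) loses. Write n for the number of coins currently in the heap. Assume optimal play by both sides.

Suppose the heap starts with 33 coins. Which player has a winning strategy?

Ada wins.

Label each position W (a win for the player to move) or L (a loss). A position with no legal move is L; any other position is W exactly when some move reaches an L, and L when every move reaches a W.
n=0: no move → L
n=1: no move → L
n=2: →0(L), so W
n=3: →1(L), so W
n=4: →2(W) only, which is W, so L
n=5: →3(W) only, which is W, so L
n=6: →4(L), so W
n=7: →5(L), so W
n=8: →0(L), so W
n=9: →1(L), so W
n=10: →8(W), 2(W) — all W, so L
n=11: →9(W), 3(W) — all W, so L
n=12: →10(L), so W
n=13: →11(L), so W
n=14: →12(W), 6(W) — all W, so L
n=15: →13(W), 7(W) — all W, so L
n=16: →14(L), so W
n=17: →15(L), so W
n=18: →10(L), so W
n=19: →11(L), so W
n=20: →18(W), 12(W) — all W, so L
n=21: →19(W), 13(W) — all W, so L
n=22: →20(L), so W
n=23: →21(L), so W
n=24: →22(W), 16(W) — all W, so L
n=25: →23(W), 17(W) — all W, so L
n=26: →24(L), so W
n=27: →25(L), so W
n=28: →20(L), so W
n=29: →21(L), so W
n=30: →28(W), 22(W) — all W, so L
n=31: →29(W), 23(W) — all W, so L
n=32: →30(L), so W
n=33: →31(L), so W
The starting position 33 is W: Ada should remove 2, leaving 31, handing over an L position.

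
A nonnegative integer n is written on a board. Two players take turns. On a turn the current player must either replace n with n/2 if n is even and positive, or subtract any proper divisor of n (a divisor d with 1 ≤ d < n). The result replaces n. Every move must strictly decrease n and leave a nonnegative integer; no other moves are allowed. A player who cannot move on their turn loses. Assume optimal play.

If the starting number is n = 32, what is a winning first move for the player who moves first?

Build the W/L table. Terminal = L. A non-terminal position is W if it has a move to some L; otherwise it is L.
n=0: no move → L
n=1: no move → L
n=2: →1(L), so W
n=3: →2(W) only, which is W, so L
n=4: →3(L), so W
n=5: →4(W) only, which is W, so L
n=6: →3(L), so W
n=7: →6(W) only, which is W, so L
n=8: →7(L), so W
n=9: →6(W), 8(W) — all W, so L
n=10: →5(L), so W
n=11: →10(W) only, which is W, so L
n=12: →9(L), so W
n=13: →12(W) only, which is W, so L
n=14: →7(L), so W
n=15: →10(W), 12(W), 14(W) — all W, so L
n=16: →15(L), so W
n=17: →16(W) only, which is W, so L
n=18: →9(L), so W
n=19: →18(W) only, which is W, so L
n=20: →15(L), so W
n=21: →14(W), 18(W), 20(W) — all W, so L
n=22: →11(L), so W
n=23: →22(W) only, which is W, so L
n=24: →21(L), so W
n=25: →20(W), 24(W) — all W, so L
n=26: →13(L), so W
n=27: →18(W), 24(W), 26(W) — all W, so L
n=28: →21(L), so W
n=29: →28(W) only, which is W, so L
n=30: →15(L), so W
n=31: →30(W) only, which is W, so L
n=32: →31(L), so W
From 32, the L positions reachable in one move are: 31.

Move to 31.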